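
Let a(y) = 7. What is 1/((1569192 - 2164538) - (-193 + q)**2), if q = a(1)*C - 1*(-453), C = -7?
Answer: -1/639867 ≈ -1.5628e-6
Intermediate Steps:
q = 404 (q = 7*(-7) - 1*(-453) = -49 + 453 = 404)
1/((1569192 - 2164538) - (-193 + q)**2) = 1/((1569192 - 2164538) - (-193 + 404)**2) = 1/(-595346 - 1*211**2) = 1/(-595346 - 1*44521) = 1/(-595346 - 44521) = 1/(-639867) = -1/639867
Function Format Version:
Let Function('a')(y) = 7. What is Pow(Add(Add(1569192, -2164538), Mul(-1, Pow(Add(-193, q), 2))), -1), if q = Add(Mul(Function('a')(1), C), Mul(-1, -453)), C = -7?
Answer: Rational(-1, 639867) ≈ -1.5628e-6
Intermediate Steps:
q = 404 (q = Add(Mul(7, -7), Mul(-1, -453)) = Add(-49, 453) = 404)
Pow(Add(Add(1569192, -2164538), Mul(-1, Pow(Add(-193, q), 2))), -1) = Pow(Add(Add(1569192, -2164538), Mul(-1, Pow(Add(-193, 404), 2))), -1) = Pow(Add(-595346, Mul(-1, Pow(211, 2))), -1) = Pow(Add(-595346, Mul(-1, 44521)), -1) = Pow(Add(-595346, -44521), -1) = Pow(-639867, -1) = Rational(-1, 639867)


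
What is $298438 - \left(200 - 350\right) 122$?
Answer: $316738$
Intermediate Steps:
$298438 - \left(200 - 350\right) 122 = 298438 - \left(-150\right) 122 = 298438 - -18300 = 298438 + 18300 = 316738$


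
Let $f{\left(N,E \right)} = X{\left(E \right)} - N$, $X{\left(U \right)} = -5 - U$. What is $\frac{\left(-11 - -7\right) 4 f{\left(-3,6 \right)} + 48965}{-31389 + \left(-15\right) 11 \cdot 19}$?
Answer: $- \frac{49093}{34524} \approx -1.422$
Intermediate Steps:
$f{\left(N,E \right)} = -5 - E - N$ ($f{\left(N,E \right)} = \left(-5 - E\right) - N = -5 - E - N$)
$\frac{\left(-11 - -7\right) 4 f{\left(-3,6 \right)} + 48965}{-31389 + \left(-15\right) 11 \cdot 19} = \frac{\left(-11 - -7\right) 4 \left(-5 - 6 - -3\right) + 48965}{-31389 + \left(-15\right) 11 \cdot 19} = \frac{\left(-11 + 7\right) 4 \left(-5 - 6 + 3\right) + 48965}{-31389 - 3135} = \frac{\left(-4\right) 4 \left(-8\right) + 48965}{-31389 - 3135} = \frac{\left(-16\right) \left(-8\right) + 48965}{-34524} = \left(128 + 48965\right) \left(- \frac{1}{34524}\right) = 49093 \left(- \frac{1}{34524}\right) = - \frac{49093}{34524}$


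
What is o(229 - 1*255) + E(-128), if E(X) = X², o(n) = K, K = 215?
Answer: 16599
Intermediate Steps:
o(n) = 215
o(229 - 1*255) + E(-128) = 215 + (-128)² = 215 + 16384 = 16599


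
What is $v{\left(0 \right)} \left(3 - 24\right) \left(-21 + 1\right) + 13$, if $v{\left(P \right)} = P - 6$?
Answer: $-2507$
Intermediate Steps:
$v{\left(P \right)} = -6 + P$ ($v{\left(P \right)} = P - 6 = -6 + P$)
$v{\left(0 \right)} \left(3 - 24\right) \left(-21 + 1\right) + 13 = \left(-6 + 0\right) \left(3 - 24\right) \left(-21 + 1\right) + 13 = - 6 \left(\left(-21\right) \left(-20\right)\right) + 13 = \left(-6\right) 420 + 13 = -2520 + 13 = -2507$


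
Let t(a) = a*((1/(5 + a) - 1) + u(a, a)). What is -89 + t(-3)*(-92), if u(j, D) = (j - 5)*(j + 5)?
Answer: -4643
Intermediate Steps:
u(j, D) = (-5 + j)*(5 + j)
t(a) = a*(-26 + a**2 + 1/(5 + a)) (t(a) = a*((1/(5 + a) - 1) + (-25 + a**2)) = a*((-1 + 1/(5 + a)) + (-25 + a**2)) = a*(-26 + a**2 + 1/(5 + a)))
-89 + t(-3)*(-92) = -89 - 3*(-129 + (-3)**3 - 26*(-3) + 5*(-3)**2)/(5 - 3)*(-92) = -89 - 3*(-129 - 27 + 78 + 5*9)/2*(-92) = -89 - 3*1/2*(-129 - 27 + 78 + 45)*(-92) = -89 - 3*1/2*(-33)*(-92) = -89 + (99/2)*(-92) = -89 - 4554 = -4643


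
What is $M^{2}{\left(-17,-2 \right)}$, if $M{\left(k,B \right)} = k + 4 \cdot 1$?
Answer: $169$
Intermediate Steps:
$M{\left(k,B \right)} = 4 + k$ ($M{\left(k,B \right)} = k + 4 = 4 + k$)
$M^{2}{\left(-17,-2 \right)} = \left(4 - 17\right)^{2} = \left(-13\right)^{2} = 169$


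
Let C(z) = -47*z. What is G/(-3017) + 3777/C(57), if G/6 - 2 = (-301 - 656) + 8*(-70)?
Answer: 4318967/2694181 ≈ 1.6031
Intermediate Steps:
G = -9090 (G = 12 + 6*((-301 - 656) + 8*(-70)) = 12 + 6*(-957 - 560) = 12 + 6*(-1517) = 12 - 9102 = -9090)
G/(-3017) + 3777/C(57) = -9090/(-3017) + 3777/((-47*57)) = -9090*(-1/3017) + 3777/(-2679) = 9090/3017 + 3777*(-1/2679) = 9090/3017 - 1259/893 = 4318967/2694181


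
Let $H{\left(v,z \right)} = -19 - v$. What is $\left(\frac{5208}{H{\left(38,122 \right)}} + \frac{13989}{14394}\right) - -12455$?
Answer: $\frac{1127181979}{91162} \approx 12365.0$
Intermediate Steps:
$\left(\frac{5208}{H{\left(38,122 \right)}} + \frac{13989}{14394}\right) - -12455 = \left(\frac{5208}{-19 - 38} + \frac{13989}{14394}\right) - -12455 = \left(\frac{5208}{-19 - 38} + 13989 \cdot \frac{1}{14394}\right) + 12455 = \left(\frac{5208}{-57} + \frac{4663}{4798}\right) + 12455 = \left(5208 \left(- \frac{1}{57}\right) + \frac{4663}{4798}\right) + 12455 = \left(- \frac{1736}{19} + \frac{4663}{4798}\right) + 12455 = - \frac{8240731}{91162} + 12455 = \frac{1127181979}{91162}$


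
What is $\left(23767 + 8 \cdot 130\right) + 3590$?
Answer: $28397$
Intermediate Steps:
$\left(23767 + 8 \cdot 130\right) + 3590 = \left(23767 + 1040\right) + 3590 = 24807 + 3590 = 28397$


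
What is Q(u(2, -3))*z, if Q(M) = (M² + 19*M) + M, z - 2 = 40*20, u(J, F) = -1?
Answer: -15238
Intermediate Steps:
z = 802 (z = 2 + 40*20 = 2 + 800 = 802)
Q(M) = M² + 20*M
Q(u(2, -3))*z = -(20 - 1)*802 = -1*19*802 = -19*802 = -15238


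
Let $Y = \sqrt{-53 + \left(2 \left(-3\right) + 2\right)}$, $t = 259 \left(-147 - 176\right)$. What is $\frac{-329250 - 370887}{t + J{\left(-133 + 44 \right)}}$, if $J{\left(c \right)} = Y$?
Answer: $\frac{3082703211}{368341774} + \frac{700137 i \sqrt{57}}{6998493706} \approx 8.3691 + 0.00075529 i$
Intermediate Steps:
$t = -83657$ ($t = 259 \left(-323\right) = -83657$)
$Y = i \sqrt{57}$ ($Y = \sqrt{-53 + \left(-6 + 2\right)} = \sqrt{-53 - 4} = \sqrt{-57} = i \sqrt{57} \approx 7.5498 i$)
$J{\left(c \right)} = i \sqrt{57}$
$\frac{-329250 - 370887}{t + J{\left(-133 + 44 \right)}} = \frac{-329250 - 370887}{-83657 + i \sqrt{57}} = - \frac{700137}{-83657 + i \sqrt{57}}$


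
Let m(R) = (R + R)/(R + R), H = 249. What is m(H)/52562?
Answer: 1/52562 ≈ 1.9025e-5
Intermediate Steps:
m(R) = 1 (m(R) = (2*R)/((2*R)) = (2*R)*(1/(2*R)) = 1)
m(H)/52562 = 1/52562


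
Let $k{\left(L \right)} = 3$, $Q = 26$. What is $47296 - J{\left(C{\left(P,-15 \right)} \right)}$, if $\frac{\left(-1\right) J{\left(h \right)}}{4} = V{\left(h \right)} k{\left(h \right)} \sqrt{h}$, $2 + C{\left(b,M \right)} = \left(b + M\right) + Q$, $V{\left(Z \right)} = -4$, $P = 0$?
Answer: $47152$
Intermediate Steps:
$C{\left(b,M \right)} = 24 + M + b$ ($C{\left(b,M \right)} = -2 + \left(\left(b + M\right) + 26\right) = -2 + \left(\left(M + b\right) + 26\right) = -2 + \left(26 + M + b\right) = 24 + M + b$)
$J{\left(h \right)} = 48 \sqrt{h}$ ($J{\left(h \right)} = - 4 \left(-4\right) 3 \sqrt{h} = - 4 \left(- 12 \sqrt{h}\right) = 48 \sqrt{h}$)
$47296 - J{\left(C{\left(P,-15 \right)} \right)} = 47296 - 48 \sqrt{24 - 15 + 0} = 47296 - 48 \sqrt{9} = 47296 - 48 \cdot 3 = 47296 - 144 = 47152$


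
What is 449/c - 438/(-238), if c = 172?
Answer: 91099/20468 ≈ 4.4508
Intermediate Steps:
449/c - 438/(-238) = 449/172 - 438/(-238) = 449*(1/172) - 438*(-1/238) = 449/172 + 219/119 = 91099/20468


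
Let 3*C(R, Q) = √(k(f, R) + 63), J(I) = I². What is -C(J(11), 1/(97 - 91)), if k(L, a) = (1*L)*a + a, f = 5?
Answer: -√789/3 ≈ -9.3631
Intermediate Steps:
k(L, a) = a + L*a (k(L, a) = L*a + a = a + L*a)
C(R, Q) = √(63 + 6*R)/3 (C(R, Q) = √(R*(1 + 5) + 63)/3 = √(R*6 + 63)/3 = √(6*R + 63)/3 = √(63 + 6*R)/3)
-C(J(11), 1/(97 - 91)) = -√(63 + 6*11²)/3 = -√(63 + 6*121)/3 = -√(63 + 726)/3 = -√789/3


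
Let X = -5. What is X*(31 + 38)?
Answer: -345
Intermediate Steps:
X*(31 + 38) = -5*(31 + 38) = -5*69 = -345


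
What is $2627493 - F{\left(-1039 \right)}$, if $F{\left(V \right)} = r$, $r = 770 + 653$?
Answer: $2626070$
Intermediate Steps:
$r = 1423$
$F{\left(V \right)} = 1423$
$2627493 - F{\left(-1039 \right)} = 2627493 - 1423 = 2626070$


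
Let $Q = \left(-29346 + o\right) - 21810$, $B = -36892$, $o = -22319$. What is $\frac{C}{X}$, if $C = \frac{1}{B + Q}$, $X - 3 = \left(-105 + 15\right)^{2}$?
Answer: $- \frac{1}{894303801} \approx -1.1182 \cdot 10^{-9}$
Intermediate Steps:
$X = 8103$ ($X = 3 + \left(-105 + 15\right)^{2} = 3 + \left(-90\right)^{2} = 3 + 8100 = 8103$)
$Q = -73475$ ($Q = \left(-29346 - 22319\right) - 21810 = -51665 - 21810 = -73475$)
$C = - \frac{1}{110367}$ ($C = \frac{1}{-36892 - 73475} = \frac{1}{-110367} = - \frac{1}{110367} \approx -9.0607 \cdot 10^{-6}$)
$\frac{C}{X} = - \frac{1}{110367 \cdot 8103} = \left(- \frac{1}{110367}\right) \frac{1}{8103} = - \frac{1}{894303801}$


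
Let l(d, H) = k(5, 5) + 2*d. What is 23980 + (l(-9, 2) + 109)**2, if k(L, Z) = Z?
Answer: 33196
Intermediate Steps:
l(d, H) = 5 + 2*d
23980 + (l(-9, 2) + 109)**2 = 23980 + ((5 + 2*(-9)) + 109)**2 = 23980 + ((5 - 18) + 109)**2 = 23980 + (-13 + 109)**2 = 23980 + 96**2 = 23980 + 9216 = 33196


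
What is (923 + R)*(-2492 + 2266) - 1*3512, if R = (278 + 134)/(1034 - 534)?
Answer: -26537028/125 ≈ -2.1230e+5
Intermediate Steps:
R = 103/125 (R = 412/500 = 412*(1/500) = 103/125 ≈ 0.82400)
(923 + R)*(-2492 + 2266) - 1*3512 = (923 + 103/125)*(-2492 + 2266) - 1*3512 = (115478/125)*(-226) - 3512 = -26098028/125 - 3512 = -26537028/125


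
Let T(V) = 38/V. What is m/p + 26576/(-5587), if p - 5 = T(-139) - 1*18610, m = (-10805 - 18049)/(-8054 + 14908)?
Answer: -1559757093155/327919078267 ≈ -4.7565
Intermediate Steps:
m = -14427/3427 (m = -28854/6854 = -28854*1/6854 = -14427/3427 ≈ -4.2098)
p = -2586133/139 (p = 5 + (38/(-139) - 1*18610) = 5 + (38*(-1/139) - 18610) = 5 + (-38/139 - 18610) = 5 - 2586828/139 = -2586133/139 ≈ -18605.)
m/p + 26576/(-5587) = -14427/(3427*(-2586133/139)) + 26576/(-5587) = -14427/3427*(-139/2586133) + 26576*(-1/5587) = 2005353/8862677791 - 176/37 = -1559757093155/327919078267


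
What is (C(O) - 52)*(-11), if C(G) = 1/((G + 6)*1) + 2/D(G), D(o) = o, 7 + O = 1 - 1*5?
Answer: 2881/5 ≈ 576.20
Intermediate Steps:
O = -11 (O = -7 + (1 - 1*5) = -7 + (1 - 5) = -7 - 4 = -11)
C(G) = 1/(6 + G) + 2/G (C(G) = 1/((G + 6)*1) + 2/G = 1/(6 + G) + 2/G)
(C(O) - 52)*(-11) = (3*(4 - 11)/(-11*(6 - 11)) - 52)*(-11) = (3*(-1/11)*(-7)/(-5) - 52)*(-11) = (3*(-1/11)*(-⅕)*(-7) - 52)*(-11) = (-21/55 - 52)*(-11) = -2881/55*(-11) = 2881/5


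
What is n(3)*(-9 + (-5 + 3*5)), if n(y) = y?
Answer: 3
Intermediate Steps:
n(3)*(-9 + (-5 + 3*5)) = 3*(-9 + (-5 + 3*5)) = 3*(-9 + (-5 + 15)) = 3*(-9 + 10) = 3*1 = 3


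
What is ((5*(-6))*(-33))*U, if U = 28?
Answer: 27720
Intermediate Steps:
((5*(-6))*(-33))*U = ((5*(-6))*(-33))*28 = -30*(-33)*28 = 990*28 = 27720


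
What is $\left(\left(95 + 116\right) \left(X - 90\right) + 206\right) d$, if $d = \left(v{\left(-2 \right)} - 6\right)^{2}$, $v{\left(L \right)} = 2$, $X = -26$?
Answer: $-388320$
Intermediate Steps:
$d = 16$ ($d = \left(2 - 6\right)^{2} = \left(-4\right)^{2} = 16$)
$\left(\left(95 + 116\right) \left(X - 90\right) + 206\right) d = \left(\left(95 + 116\right) \left(-26 - 90\right) + 206\right) 16 = \left(211 \left(-116\right) + 206\right) 16 = \left(-24476 + 206\right) 16 = \left(-24270\right) 16 = -388320$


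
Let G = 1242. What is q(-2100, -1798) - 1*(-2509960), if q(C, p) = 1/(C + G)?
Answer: 2153545679/858 ≈ 2.5100e+6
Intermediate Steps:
q(C, p) = 1/(1242 + C) (q(C, p) = 1/(C + 1242) = 1/(1242 + C))
q(-2100, -1798) - 1*(-2509960) = 1/(1242 - 2100) - 1*(-2509960) = 1/(-858) + 2509960 = -1/858 + 2509960 = 2153545679/858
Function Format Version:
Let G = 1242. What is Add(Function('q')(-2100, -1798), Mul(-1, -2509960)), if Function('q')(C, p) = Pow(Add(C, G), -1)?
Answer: Rational(2153545679, 858) ≈ 2.5100e+6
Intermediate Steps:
Function('q')(C, p) = Pow(Add(1242, C), -1) (Function('q')(C, p) = Pow(Add(C, 1242), -1) = Pow(Add(1242, C), -1))
Add(Function('q')(-2100, -1798), Mul(-1, -2509960)) = Add(Pow(Add(1242, -2100), -1), Mul(-1, -2509960)) = Add(Pow(-858, -1), 2509960) = Add(Rational(-1, 858), 2509960) = Rational(2153545679, 858)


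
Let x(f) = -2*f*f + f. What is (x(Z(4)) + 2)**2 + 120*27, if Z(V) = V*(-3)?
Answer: 92044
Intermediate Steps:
Z(V) = -3*V
x(f) = f - 2*f**2 (x(f) = -2*f**2 + f = f - 2*f**2)
(x(Z(4)) + 2)**2 + 120*27 = ((-3*4)*(1 - (-6)*4) + 2)**2 + 120*27 = (-12*(1 - 2*(-12)) + 2)**2 + 3240 = (-12*(1 + 24) + 2)**2 + 3240 = (-12*25 + 2)**2 + 3240 = (-300 + 2)**2 + 3240 = (-298)**2 + 3240 = 88804 + 3240 = 92044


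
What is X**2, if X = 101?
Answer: 10201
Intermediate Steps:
X**2 = 101**2 = 10201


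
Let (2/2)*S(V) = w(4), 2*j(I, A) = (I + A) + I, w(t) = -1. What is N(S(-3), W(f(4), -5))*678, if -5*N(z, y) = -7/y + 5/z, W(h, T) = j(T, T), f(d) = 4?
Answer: 13786/25 ≈ 551.44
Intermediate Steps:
j(I, A) = I + A/2 (j(I, A) = ((I + A) + I)/2 = ((A + I) + I)/2 = (A + 2*I)/2 = I + A/2)
S(V) = -1
W(h, T) = 3*T/2 (W(h, T) = T + T/2 = 3*T/2)
N(z, y) = -1/z + 7/(5*y) (N(z, y) = -(-7/y + 5/z)/5 = -1/z + 7/(5*y))
N(S(-3), W(f(4), -5))*678 = (-1/(-1) + 7/(5*(((3/2)*(-5)))))*678 = (-1*(-1) + 7/(5*(-15/2)))*678 = (1 + (7/5)*(-2/15))*678 = (1 - 14/75)*678 = (61/75)*678 = 13786/25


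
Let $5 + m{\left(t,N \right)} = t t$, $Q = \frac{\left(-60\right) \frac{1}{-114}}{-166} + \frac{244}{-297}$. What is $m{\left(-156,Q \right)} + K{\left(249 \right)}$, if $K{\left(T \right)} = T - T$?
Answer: $24331$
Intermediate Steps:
$K{\left(T \right)} = 0$
$Q = - \frac{386273}{468369}$ ($Q = \left(-60\right) \left(- \frac{1}{114}\right) \left(- \frac{1}{166}\right) + 244 \left(- \frac{1}{297}\right) = \frac{10}{19} \left(- \frac{1}{166}\right) - \frac{244}{297} = - \frac{5}{1577} - \frac{244}{297} = - \frac{386273}{468369} \approx -0.82472$)
$m{\left(t,N \right)} = -5 + t^{2}$ ($m{\left(t,N \right)} = -5 + t t = -5 + t^{2}$)
$m{\left(-156,Q \right)} + K{\left(249 \right)} = \left(-5 + \left(-156\right)^{2}\right) + 0 = \left(-5 + 24336\right) + 0 = 24331 + 0 = 24331$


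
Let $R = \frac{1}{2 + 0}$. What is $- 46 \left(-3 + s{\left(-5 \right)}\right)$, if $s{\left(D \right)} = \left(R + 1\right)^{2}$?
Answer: $\frac{69}{2} \approx 34.5$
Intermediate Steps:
$R = \frac{1}{2} \approx 0.5$
$s{\left(D \right)} = \frac{9}{4}$ ($s{\left(D \right)} = \left(\frac{1}{2} + 1\right)^{2} = \left(\frac{3}{2}\right)^{2} = \frac{9}{4}$)
$- 46 \left(-3 + s{\left(-5 \right)}\right) = - 46 \left(-3 + \frac{9}{4}\right) = \left(-46\right) \left(- \frac{3}{4}\right) = \frac{69}{2}$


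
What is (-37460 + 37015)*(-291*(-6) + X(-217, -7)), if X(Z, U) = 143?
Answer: -840605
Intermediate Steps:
(-37460 + 37015)*(-291*(-6) + X(-217, -7)) = (-37460 + 37015)*(-291*(-6) + 143) = -445*(1746 + 143) = -445*1889 = -840605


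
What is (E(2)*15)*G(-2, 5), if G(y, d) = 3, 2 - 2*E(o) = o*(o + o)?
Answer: -135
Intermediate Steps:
E(o) = 1 - o**2 (E(o) = 1 - o*(o + o)/2 = 1 - o*2*o/2 = 1 - o**2)
(E(2)*15)*G(-2, 5) = ((1 - 1*2**2)*15)*3 = ((1 - 1*4)*15)*3 = ((1 - 4)*15)*3 = -3*15*3 = -45*3 = -135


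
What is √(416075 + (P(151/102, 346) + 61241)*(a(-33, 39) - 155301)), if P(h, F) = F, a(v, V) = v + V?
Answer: I*√9563737090 ≈ 97794.0*I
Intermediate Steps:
a(v, V) = V + v
√(416075 + (P(151/102, 346) + 61241)*(a(-33, 39) - 155301)) = √(416075 + (346 + 61241)*((39 - 33) - 155301)) = √(416075 + 61587*(6 - 155301)) = √(416075 + 61587*(-155295)) = √(416075 - 9564153165) = √(-9563737090) = I*√9563737090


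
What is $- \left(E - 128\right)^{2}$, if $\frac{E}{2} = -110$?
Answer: $-121104$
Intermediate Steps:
$E = -220$ ($E = 2 \left(-110\right) = -220$)
$- \left(E - 128\right)^{2} = - \left(-220 - 128\right)^{2} = - \left(-348\right)^{2} = \left(-1\right) 121104 = -121104$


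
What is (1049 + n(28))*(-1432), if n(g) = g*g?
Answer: -2624856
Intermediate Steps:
n(g) = g**2
(1049 + n(28))*(-1432) = (1049 + 28**2)*(-1432) = (1049 + 784)*(-1432) = 1833*(-1432) = -2624856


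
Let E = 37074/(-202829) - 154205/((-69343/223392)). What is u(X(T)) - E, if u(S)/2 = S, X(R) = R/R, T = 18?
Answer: -6987055825780364/14064771347 ≈ -4.9678e+5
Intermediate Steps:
X(R) = 1
E = 6987083955323058/14064771347 (E = 37074*(-1/202829) - 154205/((-69343*1/223392)) = -37074/202829 - 154205/(-69343/223392) = -37074/202829 - 154205*(-223392/69343) = -37074/202829 + 34448163360/69343 = 6987083955323058/14064771347 ≈ 4.9678e+5)
u(S) = 2*S
u(X(T)) - E = 2*1 - 1*6987083955323058/14064771347 = 2 - 6987083955323058/14064771347 = -6987055825780364/14064771347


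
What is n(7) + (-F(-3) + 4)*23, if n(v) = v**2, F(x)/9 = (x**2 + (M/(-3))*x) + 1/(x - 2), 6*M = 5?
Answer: -18531/10 ≈ -1853.1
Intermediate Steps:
M = 5/6 (M = (1/6)*5 = 5/6 ≈ 0.83333)
F(x) = 9*x**2 + 9/(-2 + x) - 5*x/2 (F(x) = 9*((x**2 + ((5/6)/(-3))*x) + 1/(x - 2)) = 9*((x**2 + ((5/6)*(-1/3))*x) + 1/(-2 + x)) = 9*((x**2 - 5*x/18) + 1/(-2 + x)) = 9*(x**2 + 1/(-2 + x) - 5*x/18) = 9*x**2 + 9/(-2 + x) - 5*x/2)
n(7) + (-F(-3) + 4)*23 = 7**2 + (-(18 - 41*(-3)**2 + 10*(-3) + 18*(-3)**3)/(2*(-2 - 3)) + 4)*23 = 49 + (-(18 - 41*9 - 30 + 18*(-27))/(2*(-5)) + 4)*23 = 49 + (-(-1)*(18 - 369 - 30 - 486)/(2*5) + 4)*23 = 49 + (-(-1)*(-867)/(2*5) + 4)*23 = 49 + (-1*867/10 + 4)*23 = 49 + (-867/10 + 4)*23 = 49 - 827/10*23 = 49 - 19021/10 = -18531/10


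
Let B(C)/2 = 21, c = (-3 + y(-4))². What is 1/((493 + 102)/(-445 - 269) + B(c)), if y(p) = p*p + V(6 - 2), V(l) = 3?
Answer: 6/247 ≈ 0.024291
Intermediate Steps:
y(p) = 3 + p² (y(p) = p*p + 3 = p² + 3 = 3 + p²)
c = 256 (c = (-3 + (3 + (-4)²))² = (-3 + (3 + 16))² = (-3 + 19)² = 16² = 256)
B(C) = 42 (B(C) = 2*21 = 42)
1/((493 + 102)/(-445 - 269) + B(c)) = 1/((493 + 102)/(-445 - 269) + 42) = 1/(595/(-714) + 42) = 1/(595*(-1/714) + 42) = 1/(-⅚ + 42) = 1/(247/6) = 6/247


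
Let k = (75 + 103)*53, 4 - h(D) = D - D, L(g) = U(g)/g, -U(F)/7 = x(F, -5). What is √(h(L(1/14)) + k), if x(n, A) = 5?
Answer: 11*√78 ≈ 97.149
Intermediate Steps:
U(F) = -35 (U(F) = -7*5 = -35)
L(g) = -35/g
h(D) = 4 (h(D) = 4 - (D - D) = 4 - 1*0 = 4 + 0 = 4)
k = 9434 (k = 178*53 = 9434)
√(h(L(1/14)) + k) = √(4 + 9434) = √9438 = 11*√78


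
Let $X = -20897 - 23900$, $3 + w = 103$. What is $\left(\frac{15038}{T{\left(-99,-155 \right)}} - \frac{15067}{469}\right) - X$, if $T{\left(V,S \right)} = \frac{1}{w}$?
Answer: $\frac{726276926}{469} \approx 1.5486 \cdot 10^{6}$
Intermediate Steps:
$w = 100$ ($w = -3 + 103 = 100$)
$T{\left(V,S \right)} = \frac{1}{100}$
$X = -44797$ ($X = -20897 - 23900 = -44797$)
$\left(\frac{15038}{T{\left(-99,-155 \right)}} - \frac{15067}{469}\right) - X = \left(15038 \frac{1}{\frac{1}{100}} - \frac{15067}{469}\right) - -44797 = \left(15038 \cdot 100 - \frac{15067}{469}\right) + 44797 = \left(1503800 - \frac{15067}{469}\right) + 44797 = \frac{705267133}{469} + 44797 = \frac{726276926}{469}$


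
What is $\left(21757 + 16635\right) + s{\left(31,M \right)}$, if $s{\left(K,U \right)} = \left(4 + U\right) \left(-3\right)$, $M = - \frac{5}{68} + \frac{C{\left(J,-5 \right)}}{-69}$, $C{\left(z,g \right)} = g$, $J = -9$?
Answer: $\frac{60026325}{1564} \approx 38380.0$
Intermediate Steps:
$M = - \frac{5}{4692}$ ($M = - \frac{5}{68} - \frac{5}{-69} = \left(-5\right) \frac{1}{68} - - \frac{5}{69} = - \frac{5}{68} + \frac{5}{69} = - \frac{5}{4692} \approx -0.0010656$)
$s{\left(K,U \right)} = -12 - 3 U$
$\left(21757 + 16635\right) + s{\left(31,M \right)} = \left(21757 + 16635\right) - \frac{18763}{1564} = 38392 + \left(-12 + \frac{5}{1564}\right) = 38392 - \frac{18763}{1564} = \frac{60026325}{1564}$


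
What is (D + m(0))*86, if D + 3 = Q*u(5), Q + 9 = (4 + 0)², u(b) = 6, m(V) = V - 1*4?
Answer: 3010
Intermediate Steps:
m(V) = -4 + V (m(V) = V - 4 = -4 + V)
Q = 7 (Q = -9 + (4 + 0)² = -9 + 4² = -9 + 16 = 7)
D = 39 (D = -3 + 7*6 = -3 + 42 = 39)
(D + m(0))*86 = (39 + (-4 + 0))*86 = (39 - 4)*86 = 35*86 = 3010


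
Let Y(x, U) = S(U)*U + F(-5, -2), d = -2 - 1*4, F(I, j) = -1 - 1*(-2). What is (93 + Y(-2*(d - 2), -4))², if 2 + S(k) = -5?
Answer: 14884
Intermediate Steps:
F(I, j) = 1 (F(I, j) = -1 + 2 = 1)
S(k) = -7 (S(k) = -2 - 5 = -7)
d = -6 (d = -2 - 4 = -6)
Y(x, U) = 1 - 7*U (Y(x, U) = -7*U + 1 = 1 - 7*U)
(93 + Y(-2*(d - 2), -4))² = (93 + (1 - 7*(-4)))² = (93 + (1 + 28))² = (93 + 29)² = 122² = 14884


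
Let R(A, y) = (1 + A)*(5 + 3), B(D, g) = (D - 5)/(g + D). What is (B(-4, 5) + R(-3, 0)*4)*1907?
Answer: -139211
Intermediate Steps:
B(D, g) = (-5 + D)/(D + g)
R(A, y) = 8 + 8*A (R(A, y) = (1 + A)*8 = 8 + 8*A)
(B(-4, 5) + R(-3, 0)*4)*1907 = ((-5 - 4)/(-4 + 5) + (8 + 8*(-3))*4)*1907 = (-9/1 + (8 - 24)*4)*1907 = (1*(-9) - 16*4)*1907 = (-9 - 64)*1907 = -73*1907 = -139211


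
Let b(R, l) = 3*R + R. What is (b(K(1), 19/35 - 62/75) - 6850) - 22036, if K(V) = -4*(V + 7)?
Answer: -29014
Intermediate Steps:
K(V) = -28 - 4*V (K(V) = -4*(7 + V) = -28 - 4*V)
b(R, l) = 4*R
(b(K(1), 19/35 - 62/75) - 6850) - 22036 = (4*(-28 - 4*1) - 6850) - 22036 = (4*(-28 - 4) - 6850) - 22036 = (4*(-32) - 6850) - 22036 = (-128 - 6850) - 22036 = -6978 - 22036 = -29014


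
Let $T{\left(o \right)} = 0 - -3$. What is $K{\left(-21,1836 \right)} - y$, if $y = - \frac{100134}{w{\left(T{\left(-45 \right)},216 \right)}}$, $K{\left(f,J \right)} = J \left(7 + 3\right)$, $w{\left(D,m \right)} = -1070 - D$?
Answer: $\frac{19600146}{1073} \approx 18267.0$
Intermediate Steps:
$T{\left(o \right)} = 3$ ($T{\left(o \right)} = 0 + 3 = 3$)
$K{\left(f,J \right)} = 10 J$ ($K{\left(f,J \right)} = J 10 = 10 J$)
$y = \frac{100134}{1073}$ ($y = - \frac{100134}{-1070 - 3} = - \frac{100134}{-1073} = \left(-100134\right) \left(- \frac{1}{1073}\right) = \frac{100134}{1073} \approx 93.322$)
$K{\left(-21,1836 \right)} - y = 10 \cdot 1836 - \frac{100134}{1073} = 18360 - \frac{100134}{1073} = \frac{19600146}{1073}$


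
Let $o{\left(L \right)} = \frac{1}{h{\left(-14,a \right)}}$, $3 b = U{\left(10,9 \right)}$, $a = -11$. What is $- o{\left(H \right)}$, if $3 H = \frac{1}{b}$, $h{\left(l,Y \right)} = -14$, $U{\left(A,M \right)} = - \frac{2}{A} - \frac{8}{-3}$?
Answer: $\frac{1}{14} \approx 0.071429$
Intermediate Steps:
$U{\left(A,M \right)} = \frac{8}{3} - \frac{2}{A}$ ($U{\left(A,M \right)} = - \frac{2}{A} - - \frac{8}{3} = - \frac{2}{A} + \frac{8}{3} = \frac{8}{3} - \frac{2}{A}$)
$b = \frac{37}{45}$ ($b = \frac{\frac{8}{3} - \frac{2}{10}}{3} = \frac{\frac{8}{3} - \frac{1}{5}}{3} = \frac{1}{3} \cdot \frac{37}{15} = \frac{37}{45} \approx 0.82222$)
$H = \frac{15}{37}$ ($H = \frac{1}{3 \cdot \frac{37}{45}} = \frac{1}{3} \cdot \frac{45}{37} = \frac{15}{37} \approx 0.40541$)
$o{\left(L \right)} = - \frac{1}{14}$ ($o{\left(L \right)} = \frac{1}{-14} = - \frac{1}{14}$)
$- o{\left(H \right)} = \left(-1\right) \left(- \frac{1}{14}\right) = \frac{1}{14}$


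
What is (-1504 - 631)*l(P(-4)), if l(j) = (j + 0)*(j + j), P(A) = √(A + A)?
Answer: 34160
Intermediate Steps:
P(A) = √2*√A (P(A) = √(2*A) = √2*√A)
l(j) = 2*j² (l(j) = j*(2*j) = 2*j²)
(-1504 - 631)*l(P(-4)) = (-1504 - 631)*(2*(√2*√(-4))²) = -4270*(√2*(2*I))² = -4270*(2*I*√2)² = -4270*(-8) = -2135*(-16) = 34160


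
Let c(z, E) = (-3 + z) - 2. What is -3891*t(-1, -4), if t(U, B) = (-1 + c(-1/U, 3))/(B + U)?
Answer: -3891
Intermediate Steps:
c(z, E) = -5 + z
t(U, B) = (-6 - 1/U)/(B + U) (t(U, B) = (-1 + (-5 - 1/U))/(B + U) = (-6 - 1/U)/(B + U))
-3891*t(-1, -4) = -3891*(-1 - 6*(-1))/((-1)*(-4 - 1)) = -(-3891)*(-1 + 6)/(-5) = -(-3891)*(-1)*5/5 = -3891*1 = -3891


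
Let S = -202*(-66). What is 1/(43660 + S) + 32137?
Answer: 1831551905/56992 ≈ 32137.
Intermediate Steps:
S = 13332
1/(43660 + S) + 32137 = 1/(43660 + 13332) + 32137 = 1/56992 + 32137 = 1831551905/56992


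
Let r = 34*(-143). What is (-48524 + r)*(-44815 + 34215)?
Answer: 565891600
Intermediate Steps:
r = -4862
(-48524 + r)*(-44815 + 34215) = (-48524 - 4862)*(-44815 + 34215) = -53386*(-10600) = 565891600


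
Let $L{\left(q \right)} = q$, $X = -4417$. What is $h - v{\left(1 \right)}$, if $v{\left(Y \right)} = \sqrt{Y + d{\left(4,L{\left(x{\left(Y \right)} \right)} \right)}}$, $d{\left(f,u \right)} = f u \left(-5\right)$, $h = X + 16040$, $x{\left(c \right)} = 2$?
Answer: $11623 - i \sqrt{39} \approx 11623.0 - 6.245 i$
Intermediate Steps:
$h = 11623$ ($h = -4417 + 16040 = 11623$)
$d{\left(f,u \right)} = - 5 f u$
$v{\left(Y \right)} = \sqrt{-40 + Y}$ ($v{\left(Y \right)} = \sqrt{Y - 20 \cdot 2} = \sqrt{Y - 40} = \sqrt{-40 + Y}$)
$h - v{\left(1 \right)} = 11623 - \sqrt{-40 + 1} = 11623 - \sqrt{-39} = 11623 - i \sqrt{39}$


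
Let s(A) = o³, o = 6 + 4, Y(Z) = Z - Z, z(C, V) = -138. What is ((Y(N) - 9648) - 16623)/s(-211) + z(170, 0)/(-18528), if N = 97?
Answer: -10137731/386000 ≈ -26.264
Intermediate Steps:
Y(Z) = 0
o = 10
s(A) = 1000 (s(A) = 10³ = 1000)
((Y(N) - 9648) - 16623)/s(-211) + z(170, 0)/(-18528) = ((0 - 9648) - 16623)/1000 - 138/(-18528) = (-9648 - 16623)*(1/1000) - 138*(-1/18528) = -26271*1/1000 + 23/3088 = -26271/1000 + 23/3088 = -10137731/386000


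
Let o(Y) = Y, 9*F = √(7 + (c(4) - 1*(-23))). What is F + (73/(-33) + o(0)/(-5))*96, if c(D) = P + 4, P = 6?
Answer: -2336/11 + 2*√10/9 ≈ -211.66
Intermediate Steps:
c(D) = 10 (c(D) = 6 + 4 = 10)
F = 2*√10/9 (F = √(7 + (10 - 1*(-23)))/9 = √(7 + (10 + 23))/9 = √(7 + 33)/9 = √40/9 = (2*√10)/9 = 2*√10/9 ≈ 0.70273)
F + (73/(-33) + o(0)/(-5))*96 = 2*√10/9 + (73/(-33) + 0/(-5))*96 = 2*√10/9 + (73*(-1/33) + 0*(-⅕))*96 = 2*√10/9 + (-73/33 + 0)*96 = 2*√10/9 - 73/33*96 = 2*√10/9 - 2336/11 = -2336/11 + 2*√10/9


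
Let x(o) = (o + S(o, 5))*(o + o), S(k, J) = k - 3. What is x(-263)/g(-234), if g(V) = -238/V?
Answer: 32555718/119 ≈ 2.7358e+5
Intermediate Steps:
S(k, J) = -3 + k
x(o) = 2*o*(-3 + 2*o) (x(o) = (o + (-3 + o))*(o + o) = (-3 + 2*o)*(2*o) = 2*o*(-3 + 2*o))
x(-263)/g(-234) = (2*(-263)*(-3 + 2*(-263)))/((-238/(-234))) = (2*(-263)*(-3 - 526))/((-238*(-1/234))) = (2*(-263)*(-529))/(119/117) = 278254*(117/119) = 32555718/119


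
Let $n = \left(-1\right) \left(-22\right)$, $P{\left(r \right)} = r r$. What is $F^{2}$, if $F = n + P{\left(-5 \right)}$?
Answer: $2209$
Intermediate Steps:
$P{\left(r \right)} = r^{2}$
$n = 22$
$F = 47$ ($F = 22 + \left(-5\right)^{2} = 22 + 25 = 47$)
$F^{2} = 47^{2} = 2209$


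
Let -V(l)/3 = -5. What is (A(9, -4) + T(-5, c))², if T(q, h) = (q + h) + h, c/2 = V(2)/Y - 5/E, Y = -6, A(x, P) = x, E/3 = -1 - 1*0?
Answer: 4/9 ≈ 0.44444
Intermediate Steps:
V(l) = 15 (V(l) = -3*(-5) = 15)
E = -3 (E = 3*(-1 - 1*0) = 3*(-1 + 0) = 3*(-1) = -3)
c = -5/3 (c = 2*(15/(-6) - 5/(-3)) = 2*(15*(-⅙) - 5*(-⅓)) = 2*(-5/2 + 5/3) = 2*(-⅚) = -5/3 ≈ -1.6667)
T(q, h) = q + 2*h (T(q, h) = (h + q) + h = q + 2*h)
(A(9, -4) + T(-5, c))² = (9 + (-5 + 2*(-5/3)))² = (9 + (-5 - 10/3))² = (9 - 25/3)² = (⅔)² = 4/9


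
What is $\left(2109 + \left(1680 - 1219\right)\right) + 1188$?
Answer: $3758$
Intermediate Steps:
$\left(2109 + \left(1680 - 1219\right)\right) + 1188 = \left(2109 + 461\right) + 1188 = 2570 + 1188 = 3758$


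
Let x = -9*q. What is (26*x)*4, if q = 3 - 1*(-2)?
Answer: -4680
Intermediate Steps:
q = 5 (q = 3 + 2 = 5)
x = -45 (x = -9*5 = -45)
(26*x)*4 = (26*(-45))*4 = -1170*4 = -4680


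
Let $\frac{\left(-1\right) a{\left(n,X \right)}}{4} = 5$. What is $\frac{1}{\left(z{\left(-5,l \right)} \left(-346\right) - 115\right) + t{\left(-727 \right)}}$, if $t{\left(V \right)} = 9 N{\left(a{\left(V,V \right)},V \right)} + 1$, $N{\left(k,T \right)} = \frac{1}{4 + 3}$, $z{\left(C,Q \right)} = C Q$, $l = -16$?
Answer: $- \frac{7}{194549} \approx -3.5981 \cdot 10^{-5}$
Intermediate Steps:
$a{\left(n,X \right)} = -20$ ($a{\left(n,X \right)} = \left(-4\right) 5 = -20$)
$N{\left(k,T \right)} = \frac{1}{7}$
$t{\left(V \right)} = \frac{16}{7}$ ($t{\left(V \right)} = 9 \cdot \frac{1}{7} + 1 = \frac{9}{7} + 1 = \frac{16}{7}$)
$\frac{1}{\left(z{\left(-5,l \right)} \left(-346\right) - 115\right) + t{\left(-727 \right)}} = \frac{1}{\left(\left(-5\right) \left(-16\right) \left(-346\right) - 115\right) + \frac{16}{7}} = \frac{1}{\left(80 \left(-346\right) - 115\right) + \frac{16}{7}} = \frac{1}{\left(-27680 - 115\right) + \frac{16}{7}} = \frac{1}{-27795 + \frac{16}{7}} = \frac{1}{- \frac{194549}{7}} = - \frac{7}{194549}$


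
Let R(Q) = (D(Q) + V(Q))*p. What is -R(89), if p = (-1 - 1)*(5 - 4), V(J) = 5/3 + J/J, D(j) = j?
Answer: 550/3 ≈ 183.33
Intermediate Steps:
V(J) = 8/3 (V(J) = 5*(⅓) + 1 = 5/3 + 1 = 8/3)
p = -2 (p = -2*1 = -2)
R(Q) = -16/3 - 2*Q (R(Q) = (Q + 8/3)*(-2) = (8/3 + Q)*(-2) = -16/3 - 2*Q)
-R(89) = -(-16/3 - 2*89) = -(-16/3 - 178) = -1*(-550/3) = 550/3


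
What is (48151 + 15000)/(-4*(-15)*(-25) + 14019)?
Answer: 63151/12519 ≈ 5.0444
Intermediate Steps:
(48151 + 15000)/(-4*(-15)*(-25) + 14019) = 63151/(60*(-25) + 14019) = 63151/(-1500 + 14019) = 63151/12519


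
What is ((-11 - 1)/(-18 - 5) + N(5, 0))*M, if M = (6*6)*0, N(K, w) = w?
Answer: 0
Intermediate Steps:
M = 0 (M = 36*0 = 0)
((-11 - 1)/(-18 - 5) + N(5, 0))*M = ((-11 - 1)/(-18 - 5) + 0)*0 = (-12/(-23) + 0)*0 = (-12*(-1/23) + 0)*0 = (12/23 + 0)*0 = (12/23)*0 = 0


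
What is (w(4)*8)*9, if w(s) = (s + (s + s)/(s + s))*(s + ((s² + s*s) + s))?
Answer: 14400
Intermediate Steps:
w(s) = (1 + s)*(2*s + 2*s²) (w(s) = (s + (2*s)/((2*s)))*(s + ((s² + s²) + s)) = (s + (2*s)*(1/(2*s)))*(s + (2*s² + s)) = (s + 1)*(s + (s + 2*s²)) = (1 + s)*(2*s + 2*s²))
(w(4)*8)*9 = ((2*4*(1 + 4)²)*8)*9 = ((2*4*5²)*8)*9 = ((2*4*25)*8)*9 = (200*8)*9 = 1600*9 = 14400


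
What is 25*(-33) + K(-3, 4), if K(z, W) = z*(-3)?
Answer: -816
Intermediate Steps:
K(z, W) = -3*z
25*(-33) + K(-3, 4) = 25*(-33) - 3*(-3) = -825 + 9 = -816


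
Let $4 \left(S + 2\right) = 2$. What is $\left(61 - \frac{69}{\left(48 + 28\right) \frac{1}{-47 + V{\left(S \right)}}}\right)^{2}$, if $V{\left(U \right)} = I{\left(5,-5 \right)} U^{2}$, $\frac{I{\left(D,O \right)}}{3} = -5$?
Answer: $\frac{4618201}{256} \approx 18040.0$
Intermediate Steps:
$S = - \frac{3}{2}$ ($S = -2 + \frac{1}{4} \cdot 2 = -2 + \frac{1}{2} = - \frac{3}{2} \approx -1.5$)
$I{\left(D,O \right)} = -15$ ($I{\left(D,O \right)} = 3 \left(-5\right) = -15$)
$V{\left(U \right)} = - 15 U^{2}$
$\left(61 - \frac{69}{\left(48 + 28\right) \frac{1}{-47 + V{\left(S \right)}}}\right)^{2} = \left(61 - \frac{69}{\left(48 + 28\right) \frac{1}{-47 - 15 \left(- \frac{3}{2}\right)^{2}}}\right)^{2} = \left(61 - \frac{69}{76 \frac{1}{-47 - \frac{135}{4}}}\right)^{2} = \left(61 - \frac{69}{76 \frac{1}{- \frac{323}{4}}}\right)^{2} = \left(61 - \frac{69}{76 \left(- \frac{4}{323}\right)}\right)^{2} = \left(61 - \frac{69}{- \frac{16}{17}}\right)^{2} = \left(61 - - \frac{1173}{16}\right)^{2} = \left(61 + \frac{1173}{16}\right)^{2} = \left(\frac{2149}{16}\right)^{2} = \frac{4618201}{256}$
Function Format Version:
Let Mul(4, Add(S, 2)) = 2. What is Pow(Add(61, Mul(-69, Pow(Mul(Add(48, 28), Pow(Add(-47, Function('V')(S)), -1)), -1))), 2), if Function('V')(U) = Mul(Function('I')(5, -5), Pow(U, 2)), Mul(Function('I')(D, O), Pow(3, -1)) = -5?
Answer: Rational(4618201, 256) ≈ 18040.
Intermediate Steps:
S = Rational(-3, 2) (S = Add(-2, Mul(Rational(1, 4), 2)) = Add(-2, Rational(1, 2)) = Rational(-3, 2) ≈ -1.5000)
Function('I')(D, O) = -15 (Function('I')(D, O) = Mul(3, -5) = -15)
Function('V')(U) = Mul(-15, Pow(U, 2))
Pow(Add(61, Mul(-69, Pow(Mul(Add(48, 28), Pow(Add(-47, Function('V')(S)), -1)), -1))), 2) = Pow(Add(61, Mul(-69, Pow(Mul(Add(48, 28), Pow(Add(-47, Mul(-15, Pow(Rational(-3, 2), 2))), -1)), -1))), 2) = Pow(Add(61, Mul(-69, Pow(Mul(76, Pow(Add(-47, Mul(-15, Rational(9, 4))), -1)), -1))), 2) = Pow(Add(61, Mul(-69, Pow(Mul(76, Pow(Add(-47, Rational(-135, 4)), -1)), -1))), 2) = Pow(Add(61, Mul(-69, Pow(Mul(76, Pow(Rational(-323, 4), -1)), -1))), 2) = Pow(Add(61, Mul(-69, Pow(Mul(76, Rational(-4, 323)), -1))), 2) = Pow(Add(61, Mul(-69, Pow(Rational(-16, 17), -1))), 2) = Pow(Add(61, Mul(-69, Rational(-17, 16))), 2) = Pow(Add(61, Rational(1173, 16)), 2) = Pow(Rational(2149, 16), 2) = Rational(4618201, 256)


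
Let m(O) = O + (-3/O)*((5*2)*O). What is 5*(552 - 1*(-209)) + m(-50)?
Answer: 3725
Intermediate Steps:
m(O) = -30 + O (m(O) = O + (-3/O)*(10*O) = O - 30 = -30 + O)
5*(552 - 1*(-209)) + m(-50) = 5*(552 - 1*(-209)) + (-30 - 50) = 5*(552 + 209) - 80 = 5*761 - 80 = 3805 - 80 = 3725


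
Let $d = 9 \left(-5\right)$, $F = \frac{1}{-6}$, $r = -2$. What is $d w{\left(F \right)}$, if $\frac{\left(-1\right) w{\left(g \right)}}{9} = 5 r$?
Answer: $-4050$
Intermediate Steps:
$F = - \frac{1}{6} \approx -0.16667$
$w{\left(g \right)} = 90$ ($w{\left(g \right)} = - 9 \cdot 5 \left(-2\right) = \left(-9\right) \left(-10\right) = 90$)
$d = -45$
$d w{\left(F \right)} = \left(-45\right) 90 = -4050$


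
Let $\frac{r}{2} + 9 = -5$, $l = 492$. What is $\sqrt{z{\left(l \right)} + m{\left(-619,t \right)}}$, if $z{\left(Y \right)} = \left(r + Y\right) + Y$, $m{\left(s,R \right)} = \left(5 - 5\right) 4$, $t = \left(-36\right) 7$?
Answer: $2 \sqrt{239} \approx 30.919$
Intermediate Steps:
$r = -28$ ($r = -18 + 2 \left(-5\right) = -18 - 10 = -28$)
$t = -252$
$m{\left(s,R \right)} = 0$ ($m{\left(s,R \right)} = 0 \cdot 4 = 0$)
$z{\left(Y \right)} = -28 + 2 Y$ ($z{\left(Y \right)} = \left(-28 + Y\right) + Y = -28 + 2 Y$)
$\sqrt{z{\left(l \right)} + m{\left(-619,t \right)}} = \sqrt{\left(-28 + 2 \cdot 492\right) + 0} = \sqrt{\left(-28 + 984\right) + 0} = \sqrt{956 + 0} = \sqrt{956} = 2 \sqrt{239}$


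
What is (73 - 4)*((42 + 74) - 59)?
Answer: 3933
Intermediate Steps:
(73 - 4)*((42 + 74) - 59) = 69*(116 - 59) = 69*57 = 3933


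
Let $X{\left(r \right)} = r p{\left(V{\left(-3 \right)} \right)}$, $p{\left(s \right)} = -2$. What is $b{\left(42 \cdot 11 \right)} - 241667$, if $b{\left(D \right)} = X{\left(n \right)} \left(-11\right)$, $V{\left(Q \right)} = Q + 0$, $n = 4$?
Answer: $-241579$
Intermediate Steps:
$V{\left(Q \right)} = Q$
$X{\left(r \right)} = - 2 r$ ($X{\left(r \right)} = r \left(-2\right) = - 2 r$)
$b{\left(D \right)} = 88$ ($b{\left(D \right)} = \left(-2\right) 4 \left(-11\right) = \left(-8\right) \left(-11\right) = 88$)
$b{\left(42 \cdot 11 \right)} - 241667 = 88 - 241667 = -241579$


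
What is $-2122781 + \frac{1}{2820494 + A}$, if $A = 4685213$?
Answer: $- \frac{15932972211166}{7505707} \approx -2.1228 \cdot 10^{6}$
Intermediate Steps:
$-2122781 + \frac{1}{2820494 + A} = -2122781 + \frac{1}{2820494 + 4685213} = -2122781 + \frac{1}{7505707} = - \frac{15932972211166}{7505707}$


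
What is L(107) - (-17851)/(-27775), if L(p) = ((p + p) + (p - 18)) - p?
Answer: 5426049/27775 ≈ 195.36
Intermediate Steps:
L(p) = -18 + 2*p (L(p) = (2*p + (-18 + p)) - p = (-18 + 3*p) - p = -18 + 2*p)
L(107) - (-17851)/(-27775) = (-18 + 2*107) - (-17851)/(-27775) = (-18 + 214) - (-17851)*(-1)/27775 = 196 - 1*17851/27775 = 196 - 17851/27775 = 5426049/27775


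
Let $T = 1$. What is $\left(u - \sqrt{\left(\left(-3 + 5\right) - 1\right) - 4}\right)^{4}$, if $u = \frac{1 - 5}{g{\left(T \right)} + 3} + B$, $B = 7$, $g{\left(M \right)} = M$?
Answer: $\left(6 - i \sqrt{3}\right)^{4} \approx 657.0 - 1371.8 i$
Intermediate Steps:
$u = 6$ ($u = \frac{1 - 5}{1 + 3} + 7 = - \frac{4}{4} + 7 = \left(-4\right) \frac{1}{4} + 7 = -1 + 7 = 6$)
$\left(u - \sqrt{\left(\left(-3 + 5\right) - 1\right) - 4}\right)^{4} = \left(6 - \sqrt{\left(\left(-3 + 5\right) - 1\right) - 4}\right)^{4} = \left(6 - \sqrt{\left(2 - 1\right) - 4}\right)^{4} = \left(6 - \sqrt{1 - 4}\right)^{4} = \left(6 - \sqrt{-3}\right)^{4} = \left(6 - i \sqrt{3}\right)^{4}$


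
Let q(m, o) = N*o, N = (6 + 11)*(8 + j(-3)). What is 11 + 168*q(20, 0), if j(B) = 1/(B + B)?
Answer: 11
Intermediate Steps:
j(B) = 1/(2*B)
N = 799/6 (N = (6 + 11)*(8 + (½)/(-3)) = 17*(8 + (½)*(-⅓)) = 17*(8 - ⅙) = 17*(47/6) = 799/6 ≈ 133.17)
q(m, o) = 799*o/6
11 + 168*q(20, 0) = 11 + 168*((799/6)*0) = 11 + 168*0 = 11 + 0 = 11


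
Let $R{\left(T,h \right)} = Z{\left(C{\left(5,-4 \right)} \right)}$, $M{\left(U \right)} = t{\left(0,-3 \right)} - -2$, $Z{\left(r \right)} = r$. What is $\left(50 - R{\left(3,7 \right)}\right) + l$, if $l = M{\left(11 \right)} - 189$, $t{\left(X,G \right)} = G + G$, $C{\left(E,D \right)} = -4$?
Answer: $-139$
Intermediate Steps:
$t{\left(X,G \right)} = 2 G$
$M{\left(U \right)} = -4$ ($M{\left(U \right)} = 2 \left(-3\right) - -2 = -6 + 2 = -4$)
$R{\left(T,h \right)} = -4$
$l = -193$ ($l = -4 - 189 = -193$)
$\left(50 - R{\left(3,7 \right)}\right) + l = \left(50 - -4\right) - 193 = \left(50 + 4\right) - 193 = 54 - 193 = -139$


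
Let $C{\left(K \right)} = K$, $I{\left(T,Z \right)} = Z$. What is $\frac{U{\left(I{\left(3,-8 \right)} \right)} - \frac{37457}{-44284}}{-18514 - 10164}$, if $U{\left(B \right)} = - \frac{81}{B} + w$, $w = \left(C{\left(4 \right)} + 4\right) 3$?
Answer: $- \frac{3097297}{2539953104} \approx -0.0012194$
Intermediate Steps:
$w = 24$ ($w = \left(4 + 4\right) 3 = 8 \cdot 3 = 24$)
$U{\left(B \right)} = 24 - \frac{81}{B}$ ($U{\left(B \right)} = - \frac{81}{B} + 24 = 24 - \frac{81}{B}$)
$\frac{U{\left(I{\left(3,-8 \right)} \right)} - \frac{37457}{-44284}}{-18514 - 10164} = \frac{\left(24 - \frac{81}{-8}\right) - \frac{37457}{-44284}}{-18514 - 10164} = \frac{\left(24 - - \frac{81}{8}\right) - - \frac{37457}{44284}}{-28678} = \left(\left(24 + \frac{81}{8}\right) + \frac{37457}{44284}\right) \left(- \frac{1}{28678}\right) = \left(\frac{273}{8} + \frac{37457}{44284}\right) \left(- \frac{1}{28678}\right) = \frac{3097297}{88568} \left(- \frac{1}{28678}\right) = - \frac{3097297}{2539953104}$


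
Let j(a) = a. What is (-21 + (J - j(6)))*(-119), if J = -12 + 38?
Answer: 119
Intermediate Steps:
J = 26
(-21 + (J - j(6)))*(-119) = (-21 + (26 - 1*6))*(-119) = (-21 + (26 - 6))*(-119) = (-21 + 20)*(-119) = -1*(-119) = 119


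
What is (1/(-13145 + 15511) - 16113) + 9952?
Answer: -14576925/2366 ≈ -6161.0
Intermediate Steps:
(1/(-13145 + 15511) - 16113) + 9952 = (1/2366 - 16113) + 9952 = -38123357/2366 + 9952 = -14576925/2366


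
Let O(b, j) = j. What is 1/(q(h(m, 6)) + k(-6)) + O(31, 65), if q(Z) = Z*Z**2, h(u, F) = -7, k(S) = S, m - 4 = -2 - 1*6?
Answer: 22684/349 ≈ 64.997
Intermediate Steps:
m = -4 (m = 4 + (-2 - 1*6) = 4 + (-2 - 6) = 4 - 8 = -4)
q(Z) = Z**3
1/(q(h(m, 6)) + k(-6)) + O(31, 65) = 1/((-7)**3 - 6) + 65 = 1/(-343 - 6) + 65 = 1/(-349) + 65 = -1/349 + 65 = 22684/349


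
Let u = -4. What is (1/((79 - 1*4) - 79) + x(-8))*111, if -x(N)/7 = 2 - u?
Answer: -18759/4 ≈ -4689.8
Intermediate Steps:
x(N) = -42 (x(N) = -7*(2 - 1*(-4)) = -7*(2 + 4) = -7*6 = -42)
(1/((79 - 1*4) - 79) + x(-8))*111 = (1/((79 - 1*4) - 79) - 42)*111 = (1/((79 - 4) - 79) - 42)*111 = (1/(75 - 79) - 42)*111 = (1/(-4) - 42)*111 = (-¼ - 42)*111 = -169/4*111 = -18759/4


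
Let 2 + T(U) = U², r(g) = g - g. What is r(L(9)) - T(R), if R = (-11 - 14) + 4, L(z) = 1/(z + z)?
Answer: -439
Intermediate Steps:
L(z) = 1/(2*z)
R = -21 (R = -25 + 4 = -21)
r(g) = 0
T(U) = -2 + U²
r(L(9)) - T(R) = 0 - (-2 + (-21)²) = 0 - (-2 + 441) = 0 - 1*439 = 0 - 439 = -439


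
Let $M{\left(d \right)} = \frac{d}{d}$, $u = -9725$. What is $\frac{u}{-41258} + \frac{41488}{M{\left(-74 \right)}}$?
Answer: $\frac{1711721629}{41258} \approx 41488.0$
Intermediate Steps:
$M{\left(d \right)} = 1$
$\frac{u}{-41258} + \frac{41488}{M{\left(-74 \right)}} = - \frac{9725}{-41258} + \frac{41488}{1} = \left(-9725\right) \left(- \frac{1}{41258}\right) + 41488 \cdot 1 = \frac{9725}{41258} + 41488 = \frac{1711721629}{41258}$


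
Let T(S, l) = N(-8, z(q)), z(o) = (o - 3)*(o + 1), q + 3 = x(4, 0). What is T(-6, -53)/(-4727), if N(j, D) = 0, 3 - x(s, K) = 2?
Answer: 0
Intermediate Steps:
x(s, K) = 1 (x(s, K) = 3 - 1*2 = 3 - 2 = 1)
q = -2 (q = -3 + 1 = -2)
z(o) = (1 + o)*(-3 + o) (z(o) = (-3 + o)*(1 + o) = (1 + o)*(-3 + o))
T(S, l) = 0
T(-6, -53)/(-4727) = 0/(-4727) = 0*(-1/4727) = 0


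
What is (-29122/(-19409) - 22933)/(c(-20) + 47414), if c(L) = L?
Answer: -445077475/919870146 ≈ -0.48385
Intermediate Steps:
(-29122/(-19409) - 22933)/(c(-20) + 47414) = (-29122/(-19409) - 22933)/(-20 + 47414) = (-29122*(-1/19409) - 22933)/47394 = (29122/19409 - 22933)*(1/47394) = -445077475/19409*1/47394 = -445077475/919870146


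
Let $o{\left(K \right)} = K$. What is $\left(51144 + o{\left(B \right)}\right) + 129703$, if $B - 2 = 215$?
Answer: $181064$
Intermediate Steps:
$B = 217$ ($B = 2 + 215 = 217$)
$\left(51144 + o{\left(B \right)}\right) + 129703 = \left(51144 + 217\right) + 129703 = 51361 + 129703 = 181064$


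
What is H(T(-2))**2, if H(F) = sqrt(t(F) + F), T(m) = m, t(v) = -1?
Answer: -3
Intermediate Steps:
H(F) = sqrt(-1 + F)
H(T(-2))**2 = (sqrt(-1 - 2))**2 = (sqrt(-3))**2 = (I*sqrt(3))**2 = -3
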